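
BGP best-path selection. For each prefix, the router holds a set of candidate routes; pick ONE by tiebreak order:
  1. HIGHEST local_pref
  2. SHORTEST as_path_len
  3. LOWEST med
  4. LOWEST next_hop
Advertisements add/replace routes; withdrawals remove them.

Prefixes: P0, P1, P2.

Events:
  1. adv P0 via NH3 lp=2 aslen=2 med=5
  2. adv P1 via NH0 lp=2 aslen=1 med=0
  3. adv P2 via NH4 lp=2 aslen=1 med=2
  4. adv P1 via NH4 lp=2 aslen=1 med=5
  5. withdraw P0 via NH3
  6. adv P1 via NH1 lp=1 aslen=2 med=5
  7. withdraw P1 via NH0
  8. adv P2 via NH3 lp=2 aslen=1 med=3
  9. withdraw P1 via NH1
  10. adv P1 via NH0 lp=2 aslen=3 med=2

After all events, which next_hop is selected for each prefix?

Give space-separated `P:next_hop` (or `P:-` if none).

Op 1: best P0=NH3 P1=- P2=-
Op 2: best P0=NH3 P1=NH0 P2=-
Op 3: best P0=NH3 P1=NH0 P2=NH4
Op 4: best P0=NH3 P1=NH0 P2=NH4
Op 5: best P0=- P1=NH0 P2=NH4
Op 6: best P0=- P1=NH0 P2=NH4
Op 7: best P0=- P1=NH4 P2=NH4
Op 8: best P0=- P1=NH4 P2=NH4
Op 9: best P0=- P1=NH4 P2=NH4
Op 10: best P0=- P1=NH4 P2=NH4

Answer: P0:- P1:NH4 P2:NH4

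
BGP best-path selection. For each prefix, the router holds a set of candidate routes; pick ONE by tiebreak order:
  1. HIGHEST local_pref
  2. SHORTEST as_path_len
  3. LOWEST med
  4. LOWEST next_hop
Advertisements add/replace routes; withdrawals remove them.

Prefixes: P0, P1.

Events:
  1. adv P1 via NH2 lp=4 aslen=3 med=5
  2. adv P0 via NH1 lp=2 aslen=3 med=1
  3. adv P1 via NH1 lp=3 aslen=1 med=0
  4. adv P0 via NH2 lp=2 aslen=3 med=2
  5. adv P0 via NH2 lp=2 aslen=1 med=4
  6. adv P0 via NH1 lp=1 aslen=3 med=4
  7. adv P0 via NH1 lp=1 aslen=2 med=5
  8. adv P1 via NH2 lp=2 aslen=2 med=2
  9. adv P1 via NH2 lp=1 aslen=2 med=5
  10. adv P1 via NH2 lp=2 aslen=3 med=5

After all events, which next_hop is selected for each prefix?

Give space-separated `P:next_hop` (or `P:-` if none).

Op 1: best P0=- P1=NH2
Op 2: best P0=NH1 P1=NH2
Op 3: best P0=NH1 P1=NH2
Op 4: best P0=NH1 P1=NH2
Op 5: best P0=NH2 P1=NH2
Op 6: best P0=NH2 P1=NH2
Op 7: best P0=NH2 P1=NH2
Op 8: best P0=NH2 P1=NH1
Op 9: best P0=NH2 P1=NH1
Op 10: best P0=NH2 P1=NH1

Answer: P0:NH2 P1:NH1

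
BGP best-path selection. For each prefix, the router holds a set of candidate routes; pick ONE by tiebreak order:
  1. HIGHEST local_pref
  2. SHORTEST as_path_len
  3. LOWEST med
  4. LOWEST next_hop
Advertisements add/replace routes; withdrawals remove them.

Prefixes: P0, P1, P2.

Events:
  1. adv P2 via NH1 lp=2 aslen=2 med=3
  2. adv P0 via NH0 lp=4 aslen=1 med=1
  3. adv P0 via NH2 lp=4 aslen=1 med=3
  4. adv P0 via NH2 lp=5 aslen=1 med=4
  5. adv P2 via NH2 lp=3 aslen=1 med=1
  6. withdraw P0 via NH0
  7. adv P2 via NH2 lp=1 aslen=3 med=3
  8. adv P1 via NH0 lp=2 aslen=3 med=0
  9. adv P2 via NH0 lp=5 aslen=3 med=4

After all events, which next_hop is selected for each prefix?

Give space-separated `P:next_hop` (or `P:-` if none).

Op 1: best P0=- P1=- P2=NH1
Op 2: best P0=NH0 P1=- P2=NH1
Op 3: best P0=NH0 P1=- P2=NH1
Op 4: best P0=NH2 P1=- P2=NH1
Op 5: best P0=NH2 P1=- P2=NH2
Op 6: best P0=NH2 P1=- P2=NH2
Op 7: best P0=NH2 P1=- P2=NH1
Op 8: best P0=NH2 P1=NH0 P2=NH1
Op 9: best P0=NH2 P1=NH0 P2=NH0

Answer: P0:NH2 P1:NH0 P2:NH0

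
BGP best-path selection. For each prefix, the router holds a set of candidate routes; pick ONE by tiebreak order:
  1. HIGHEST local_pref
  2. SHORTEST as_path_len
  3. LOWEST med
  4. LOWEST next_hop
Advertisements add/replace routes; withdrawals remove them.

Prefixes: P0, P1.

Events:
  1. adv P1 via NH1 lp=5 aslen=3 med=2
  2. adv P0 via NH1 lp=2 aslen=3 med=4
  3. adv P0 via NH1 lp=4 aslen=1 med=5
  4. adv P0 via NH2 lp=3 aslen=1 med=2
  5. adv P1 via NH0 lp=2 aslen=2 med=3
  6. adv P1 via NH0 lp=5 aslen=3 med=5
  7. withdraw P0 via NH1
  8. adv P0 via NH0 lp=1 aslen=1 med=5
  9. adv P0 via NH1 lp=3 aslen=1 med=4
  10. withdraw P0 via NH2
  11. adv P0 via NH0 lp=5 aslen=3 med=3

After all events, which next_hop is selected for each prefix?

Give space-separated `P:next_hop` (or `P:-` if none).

Answer: P0:NH0 P1:NH1

Derivation:
Op 1: best P0=- P1=NH1
Op 2: best P0=NH1 P1=NH1
Op 3: best P0=NH1 P1=NH1
Op 4: best P0=NH1 P1=NH1
Op 5: best P0=NH1 P1=NH1
Op 6: best P0=NH1 P1=NH1
Op 7: best P0=NH2 P1=NH1
Op 8: best P0=NH2 P1=NH1
Op 9: best P0=NH2 P1=NH1
Op 10: best P0=NH1 P1=NH1
Op 11: best P0=NH0 P1=NH1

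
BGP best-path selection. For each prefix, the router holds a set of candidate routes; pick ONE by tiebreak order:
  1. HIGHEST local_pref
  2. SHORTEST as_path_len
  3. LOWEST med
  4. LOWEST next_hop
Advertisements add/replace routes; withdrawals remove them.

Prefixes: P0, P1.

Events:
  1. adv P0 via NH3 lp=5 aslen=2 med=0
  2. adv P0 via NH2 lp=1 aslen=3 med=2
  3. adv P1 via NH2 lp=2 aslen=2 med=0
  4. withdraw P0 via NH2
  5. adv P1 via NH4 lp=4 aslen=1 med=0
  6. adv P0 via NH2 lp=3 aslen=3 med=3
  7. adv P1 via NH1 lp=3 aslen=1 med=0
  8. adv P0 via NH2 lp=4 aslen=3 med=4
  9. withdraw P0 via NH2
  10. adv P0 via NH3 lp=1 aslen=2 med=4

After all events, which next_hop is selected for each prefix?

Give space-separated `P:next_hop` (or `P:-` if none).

Answer: P0:NH3 P1:NH4

Derivation:
Op 1: best P0=NH3 P1=-
Op 2: best P0=NH3 P1=-
Op 3: best P0=NH3 P1=NH2
Op 4: best P0=NH3 P1=NH2
Op 5: best P0=NH3 P1=NH4
Op 6: best P0=NH3 P1=NH4
Op 7: best P0=NH3 P1=NH4
Op 8: best P0=NH3 P1=NH4
Op 9: best P0=NH3 P1=NH4
Op 10: best P0=NH3 P1=NH4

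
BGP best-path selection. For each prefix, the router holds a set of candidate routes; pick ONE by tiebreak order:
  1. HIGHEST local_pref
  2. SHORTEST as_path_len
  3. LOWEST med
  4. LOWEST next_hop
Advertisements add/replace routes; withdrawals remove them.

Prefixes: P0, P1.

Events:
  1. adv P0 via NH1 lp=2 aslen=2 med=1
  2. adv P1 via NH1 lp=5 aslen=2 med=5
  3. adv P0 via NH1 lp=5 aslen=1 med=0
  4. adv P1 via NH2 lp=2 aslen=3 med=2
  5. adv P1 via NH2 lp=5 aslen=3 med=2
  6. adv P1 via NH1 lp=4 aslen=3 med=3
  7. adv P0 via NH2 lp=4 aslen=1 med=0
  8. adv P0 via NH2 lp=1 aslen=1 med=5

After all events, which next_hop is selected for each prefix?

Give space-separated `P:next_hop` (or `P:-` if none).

Answer: P0:NH1 P1:NH2

Derivation:
Op 1: best P0=NH1 P1=-
Op 2: best P0=NH1 P1=NH1
Op 3: best P0=NH1 P1=NH1
Op 4: best P0=NH1 P1=NH1
Op 5: best P0=NH1 P1=NH1
Op 6: best P0=NH1 P1=NH2
Op 7: best P0=NH1 P1=NH2
Op 8: best P0=NH1 P1=NH2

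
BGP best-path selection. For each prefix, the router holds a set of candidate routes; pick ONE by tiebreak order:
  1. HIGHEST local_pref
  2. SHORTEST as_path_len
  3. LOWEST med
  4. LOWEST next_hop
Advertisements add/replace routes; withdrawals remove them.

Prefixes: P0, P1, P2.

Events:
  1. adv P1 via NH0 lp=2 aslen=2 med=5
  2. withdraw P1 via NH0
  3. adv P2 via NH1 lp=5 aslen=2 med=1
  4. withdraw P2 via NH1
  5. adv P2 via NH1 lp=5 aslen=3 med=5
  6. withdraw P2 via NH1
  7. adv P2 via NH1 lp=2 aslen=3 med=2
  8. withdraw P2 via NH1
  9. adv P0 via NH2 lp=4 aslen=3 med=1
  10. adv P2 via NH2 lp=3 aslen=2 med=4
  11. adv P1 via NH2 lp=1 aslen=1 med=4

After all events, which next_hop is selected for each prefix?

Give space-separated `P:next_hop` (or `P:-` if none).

Answer: P0:NH2 P1:NH2 P2:NH2

Derivation:
Op 1: best P0=- P1=NH0 P2=-
Op 2: best P0=- P1=- P2=-
Op 3: best P0=- P1=- P2=NH1
Op 4: best P0=- P1=- P2=-
Op 5: best P0=- P1=- P2=NH1
Op 6: best P0=- P1=- P2=-
Op 7: best P0=- P1=- P2=NH1
Op 8: best P0=- P1=- P2=-
Op 9: best P0=NH2 P1=- P2=-
Op 10: best P0=NH2 P1=- P2=NH2
Op 11: best P0=NH2 P1=NH2 P2=NH2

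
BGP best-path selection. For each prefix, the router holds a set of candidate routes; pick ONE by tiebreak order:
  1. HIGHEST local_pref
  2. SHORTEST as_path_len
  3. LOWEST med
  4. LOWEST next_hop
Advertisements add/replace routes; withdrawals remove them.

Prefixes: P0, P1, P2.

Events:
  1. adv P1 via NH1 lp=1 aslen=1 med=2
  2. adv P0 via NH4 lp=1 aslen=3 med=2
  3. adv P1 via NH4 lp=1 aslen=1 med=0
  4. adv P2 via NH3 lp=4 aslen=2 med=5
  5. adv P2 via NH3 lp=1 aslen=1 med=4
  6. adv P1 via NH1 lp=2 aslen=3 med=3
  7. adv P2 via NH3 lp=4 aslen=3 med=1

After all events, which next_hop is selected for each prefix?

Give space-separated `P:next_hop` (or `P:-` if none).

Op 1: best P0=- P1=NH1 P2=-
Op 2: best P0=NH4 P1=NH1 P2=-
Op 3: best P0=NH4 P1=NH4 P2=-
Op 4: best P0=NH4 P1=NH4 P2=NH3
Op 5: best P0=NH4 P1=NH4 P2=NH3
Op 6: best P0=NH4 P1=NH1 P2=NH3
Op 7: best P0=NH4 P1=NH1 P2=NH3

Answer: P0:NH4 P1:NH1 P2:NH3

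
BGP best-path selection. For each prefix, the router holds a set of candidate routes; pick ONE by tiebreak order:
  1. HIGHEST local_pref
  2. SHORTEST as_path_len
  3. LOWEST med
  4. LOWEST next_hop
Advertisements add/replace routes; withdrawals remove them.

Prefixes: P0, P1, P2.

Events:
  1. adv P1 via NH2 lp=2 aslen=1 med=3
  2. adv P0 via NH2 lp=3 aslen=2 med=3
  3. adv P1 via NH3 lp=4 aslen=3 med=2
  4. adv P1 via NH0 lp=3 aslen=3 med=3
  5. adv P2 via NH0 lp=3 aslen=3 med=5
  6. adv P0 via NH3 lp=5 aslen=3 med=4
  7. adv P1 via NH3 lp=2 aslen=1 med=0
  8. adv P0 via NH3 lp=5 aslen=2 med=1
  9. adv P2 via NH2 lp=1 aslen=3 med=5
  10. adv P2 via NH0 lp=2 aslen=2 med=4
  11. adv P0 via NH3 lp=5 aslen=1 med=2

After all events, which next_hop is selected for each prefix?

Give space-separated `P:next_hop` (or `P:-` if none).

Op 1: best P0=- P1=NH2 P2=-
Op 2: best P0=NH2 P1=NH2 P2=-
Op 3: best P0=NH2 P1=NH3 P2=-
Op 4: best P0=NH2 P1=NH3 P2=-
Op 5: best P0=NH2 P1=NH3 P2=NH0
Op 6: best P0=NH3 P1=NH3 P2=NH0
Op 7: best P0=NH3 P1=NH0 P2=NH0
Op 8: best P0=NH3 P1=NH0 P2=NH0
Op 9: best P0=NH3 P1=NH0 P2=NH0
Op 10: best P0=NH3 P1=NH0 P2=NH0
Op 11: best P0=NH3 P1=NH0 P2=NH0

Answer: P0:NH3 P1:NH0 P2:NH0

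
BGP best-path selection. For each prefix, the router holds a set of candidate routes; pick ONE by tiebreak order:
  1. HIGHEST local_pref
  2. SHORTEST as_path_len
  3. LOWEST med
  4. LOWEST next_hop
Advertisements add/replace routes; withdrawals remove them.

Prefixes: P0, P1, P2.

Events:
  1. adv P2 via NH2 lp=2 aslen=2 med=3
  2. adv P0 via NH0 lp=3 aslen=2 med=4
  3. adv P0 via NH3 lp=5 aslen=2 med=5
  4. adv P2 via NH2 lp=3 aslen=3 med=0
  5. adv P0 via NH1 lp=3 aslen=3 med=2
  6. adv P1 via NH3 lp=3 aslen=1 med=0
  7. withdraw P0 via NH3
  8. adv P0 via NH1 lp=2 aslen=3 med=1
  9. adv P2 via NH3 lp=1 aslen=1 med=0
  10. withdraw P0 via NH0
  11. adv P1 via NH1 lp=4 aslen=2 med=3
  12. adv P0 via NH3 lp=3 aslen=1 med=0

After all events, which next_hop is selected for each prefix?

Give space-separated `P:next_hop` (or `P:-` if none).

Answer: P0:NH3 P1:NH1 P2:NH2

Derivation:
Op 1: best P0=- P1=- P2=NH2
Op 2: best P0=NH0 P1=- P2=NH2
Op 3: best P0=NH3 P1=- P2=NH2
Op 4: best P0=NH3 P1=- P2=NH2
Op 5: best P0=NH3 P1=- P2=NH2
Op 6: best P0=NH3 P1=NH3 P2=NH2
Op 7: best P0=NH0 P1=NH3 P2=NH2
Op 8: best P0=NH0 P1=NH3 P2=NH2
Op 9: best P0=NH0 P1=NH3 P2=NH2
Op 10: best P0=NH1 P1=NH3 P2=NH2
Op 11: best P0=NH1 P1=NH1 P2=NH2
Op 12: best P0=NH3 P1=NH1 P2=NH2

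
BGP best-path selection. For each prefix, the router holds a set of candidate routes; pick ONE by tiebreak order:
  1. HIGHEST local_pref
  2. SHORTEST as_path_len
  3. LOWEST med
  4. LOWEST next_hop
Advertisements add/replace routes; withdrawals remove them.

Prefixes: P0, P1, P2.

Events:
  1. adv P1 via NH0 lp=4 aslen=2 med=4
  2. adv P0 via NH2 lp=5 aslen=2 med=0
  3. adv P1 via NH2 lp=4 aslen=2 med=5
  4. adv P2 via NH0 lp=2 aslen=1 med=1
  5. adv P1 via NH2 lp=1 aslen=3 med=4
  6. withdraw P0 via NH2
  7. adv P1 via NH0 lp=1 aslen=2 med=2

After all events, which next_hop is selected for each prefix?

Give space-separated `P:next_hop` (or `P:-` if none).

Op 1: best P0=- P1=NH0 P2=-
Op 2: best P0=NH2 P1=NH0 P2=-
Op 3: best P0=NH2 P1=NH0 P2=-
Op 4: best P0=NH2 P1=NH0 P2=NH0
Op 5: best P0=NH2 P1=NH0 P2=NH0
Op 6: best P0=- P1=NH0 P2=NH0
Op 7: best P0=- P1=NH0 P2=NH0

Answer: P0:- P1:NH0 P2:NH0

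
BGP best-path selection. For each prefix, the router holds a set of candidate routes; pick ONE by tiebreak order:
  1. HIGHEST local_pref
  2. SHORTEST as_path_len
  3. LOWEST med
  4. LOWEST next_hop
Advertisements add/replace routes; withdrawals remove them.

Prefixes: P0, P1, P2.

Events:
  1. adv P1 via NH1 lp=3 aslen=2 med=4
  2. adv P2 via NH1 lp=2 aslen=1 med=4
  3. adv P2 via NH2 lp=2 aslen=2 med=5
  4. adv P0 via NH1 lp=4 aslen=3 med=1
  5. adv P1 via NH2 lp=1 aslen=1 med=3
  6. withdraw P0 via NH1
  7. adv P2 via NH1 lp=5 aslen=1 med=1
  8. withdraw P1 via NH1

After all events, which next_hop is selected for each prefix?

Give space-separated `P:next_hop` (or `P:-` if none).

Op 1: best P0=- P1=NH1 P2=-
Op 2: best P0=- P1=NH1 P2=NH1
Op 3: best P0=- P1=NH1 P2=NH1
Op 4: best P0=NH1 P1=NH1 P2=NH1
Op 5: best P0=NH1 P1=NH1 P2=NH1
Op 6: best P0=- P1=NH1 P2=NH1
Op 7: best P0=- P1=NH1 P2=NH1
Op 8: best P0=- P1=NH2 P2=NH1

Answer: P0:- P1:NH2 P2:NH1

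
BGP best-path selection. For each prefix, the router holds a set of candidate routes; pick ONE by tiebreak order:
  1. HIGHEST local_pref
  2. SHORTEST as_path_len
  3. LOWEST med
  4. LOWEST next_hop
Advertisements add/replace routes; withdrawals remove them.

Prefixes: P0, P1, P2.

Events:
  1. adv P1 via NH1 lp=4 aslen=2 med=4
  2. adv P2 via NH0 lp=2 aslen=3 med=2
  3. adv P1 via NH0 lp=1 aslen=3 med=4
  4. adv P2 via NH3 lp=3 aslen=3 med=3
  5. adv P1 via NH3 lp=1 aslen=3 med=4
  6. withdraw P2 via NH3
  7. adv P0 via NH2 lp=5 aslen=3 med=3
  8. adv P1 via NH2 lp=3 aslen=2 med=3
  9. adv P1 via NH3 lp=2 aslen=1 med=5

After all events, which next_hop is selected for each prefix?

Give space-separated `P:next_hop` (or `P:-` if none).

Op 1: best P0=- P1=NH1 P2=-
Op 2: best P0=- P1=NH1 P2=NH0
Op 3: best P0=- P1=NH1 P2=NH0
Op 4: best P0=- P1=NH1 P2=NH3
Op 5: best P0=- P1=NH1 P2=NH3
Op 6: best P0=- P1=NH1 P2=NH0
Op 7: best P0=NH2 P1=NH1 P2=NH0
Op 8: best P0=NH2 P1=NH1 P2=NH0
Op 9: best P0=NH2 P1=NH1 P2=NH0

Answer: P0:NH2 P1:NH1 P2:NH0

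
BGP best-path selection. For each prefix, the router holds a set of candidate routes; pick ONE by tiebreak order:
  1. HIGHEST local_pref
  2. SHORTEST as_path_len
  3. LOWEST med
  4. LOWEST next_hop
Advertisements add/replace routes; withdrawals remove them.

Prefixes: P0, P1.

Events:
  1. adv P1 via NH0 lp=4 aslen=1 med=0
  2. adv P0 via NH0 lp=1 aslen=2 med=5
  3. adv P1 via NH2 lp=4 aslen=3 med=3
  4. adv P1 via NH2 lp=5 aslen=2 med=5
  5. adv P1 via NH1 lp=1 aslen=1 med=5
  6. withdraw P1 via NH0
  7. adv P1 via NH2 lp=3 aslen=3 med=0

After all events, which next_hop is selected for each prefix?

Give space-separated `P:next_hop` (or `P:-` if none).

Op 1: best P0=- P1=NH0
Op 2: best P0=NH0 P1=NH0
Op 3: best P0=NH0 P1=NH0
Op 4: best P0=NH0 P1=NH2
Op 5: best P0=NH0 P1=NH2
Op 6: best P0=NH0 P1=NH2
Op 7: best P0=NH0 P1=NH2

Answer: P0:NH0 P1:NH2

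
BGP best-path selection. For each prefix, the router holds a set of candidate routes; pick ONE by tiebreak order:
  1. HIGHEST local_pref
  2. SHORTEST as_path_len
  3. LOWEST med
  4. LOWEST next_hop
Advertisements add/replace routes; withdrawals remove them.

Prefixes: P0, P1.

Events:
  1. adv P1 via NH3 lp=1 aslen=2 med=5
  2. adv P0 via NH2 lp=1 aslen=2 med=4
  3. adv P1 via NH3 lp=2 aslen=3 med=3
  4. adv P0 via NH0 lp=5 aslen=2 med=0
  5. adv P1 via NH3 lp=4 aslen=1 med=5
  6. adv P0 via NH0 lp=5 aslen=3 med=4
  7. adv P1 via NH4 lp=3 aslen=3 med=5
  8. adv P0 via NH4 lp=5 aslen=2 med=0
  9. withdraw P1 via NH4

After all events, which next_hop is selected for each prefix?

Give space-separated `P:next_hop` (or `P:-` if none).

Op 1: best P0=- P1=NH3
Op 2: best P0=NH2 P1=NH3
Op 3: best P0=NH2 P1=NH3
Op 4: best P0=NH0 P1=NH3
Op 5: best P0=NH0 P1=NH3
Op 6: best P0=NH0 P1=NH3
Op 7: best P0=NH0 P1=NH3
Op 8: best P0=NH4 P1=NH3
Op 9: best P0=NH4 P1=NH3

Answer: P0:NH4 P1:NH3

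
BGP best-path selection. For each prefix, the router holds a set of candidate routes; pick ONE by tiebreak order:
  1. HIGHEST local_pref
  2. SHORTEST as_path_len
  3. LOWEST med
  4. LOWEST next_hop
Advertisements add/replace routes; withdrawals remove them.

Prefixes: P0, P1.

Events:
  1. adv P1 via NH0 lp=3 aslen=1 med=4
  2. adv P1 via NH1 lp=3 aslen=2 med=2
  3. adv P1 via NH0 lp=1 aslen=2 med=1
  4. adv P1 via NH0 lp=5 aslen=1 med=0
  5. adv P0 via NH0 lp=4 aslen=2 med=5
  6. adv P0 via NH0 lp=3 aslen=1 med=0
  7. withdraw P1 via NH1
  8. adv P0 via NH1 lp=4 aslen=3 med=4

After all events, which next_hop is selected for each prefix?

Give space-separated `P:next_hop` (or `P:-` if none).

Op 1: best P0=- P1=NH0
Op 2: best P0=- P1=NH0
Op 3: best P0=- P1=NH1
Op 4: best P0=- P1=NH0
Op 5: best P0=NH0 P1=NH0
Op 6: best P0=NH0 P1=NH0
Op 7: best P0=NH0 P1=NH0
Op 8: best P0=NH1 P1=NH0

Answer: P0:NH1 P1:NH0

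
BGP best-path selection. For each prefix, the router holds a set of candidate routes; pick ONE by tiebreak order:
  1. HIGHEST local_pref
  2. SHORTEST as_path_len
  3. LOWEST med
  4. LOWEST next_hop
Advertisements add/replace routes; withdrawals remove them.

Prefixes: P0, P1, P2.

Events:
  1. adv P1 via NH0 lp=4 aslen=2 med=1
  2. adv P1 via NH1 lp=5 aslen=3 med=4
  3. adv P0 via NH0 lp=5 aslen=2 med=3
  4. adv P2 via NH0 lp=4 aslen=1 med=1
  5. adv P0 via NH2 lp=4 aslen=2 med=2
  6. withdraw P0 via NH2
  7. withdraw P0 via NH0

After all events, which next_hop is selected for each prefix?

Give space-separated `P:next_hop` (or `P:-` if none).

Op 1: best P0=- P1=NH0 P2=-
Op 2: best P0=- P1=NH1 P2=-
Op 3: best P0=NH0 P1=NH1 P2=-
Op 4: best P0=NH0 P1=NH1 P2=NH0
Op 5: best P0=NH0 P1=NH1 P2=NH0
Op 6: best P0=NH0 P1=NH1 P2=NH0
Op 7: best P0=- P1=NH1 P2=NH0

Answer: P0:- P1:NH1 P2:NH0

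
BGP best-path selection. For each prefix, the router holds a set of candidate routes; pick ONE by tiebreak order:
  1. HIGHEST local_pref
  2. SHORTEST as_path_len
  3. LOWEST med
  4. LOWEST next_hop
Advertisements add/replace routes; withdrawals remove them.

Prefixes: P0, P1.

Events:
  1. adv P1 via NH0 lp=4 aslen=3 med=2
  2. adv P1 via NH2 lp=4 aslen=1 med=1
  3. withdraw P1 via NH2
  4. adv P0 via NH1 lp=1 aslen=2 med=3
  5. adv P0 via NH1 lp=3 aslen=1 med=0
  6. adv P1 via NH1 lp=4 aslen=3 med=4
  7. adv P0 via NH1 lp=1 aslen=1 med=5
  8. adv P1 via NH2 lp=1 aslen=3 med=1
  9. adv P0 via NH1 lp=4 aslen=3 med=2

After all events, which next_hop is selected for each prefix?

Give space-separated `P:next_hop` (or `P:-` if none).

Op 1: best P0=- P1=NH0
Op 2: best P0=- P1=NH2
Op 3: best P0=- P1=NH0
Op 4: best P0=NH1 P1=NH0
Op 5: best P0=NH1 P1=NH0
Op 6: best P0=NH1 P1=NH0
Op 7: best P0=NH1 P1=NH0
Op 8: best P0=NH1 P1=NH0
Op 9: best P0=NH1 P1=NH0

Answer: P0:NH1 P1:NH0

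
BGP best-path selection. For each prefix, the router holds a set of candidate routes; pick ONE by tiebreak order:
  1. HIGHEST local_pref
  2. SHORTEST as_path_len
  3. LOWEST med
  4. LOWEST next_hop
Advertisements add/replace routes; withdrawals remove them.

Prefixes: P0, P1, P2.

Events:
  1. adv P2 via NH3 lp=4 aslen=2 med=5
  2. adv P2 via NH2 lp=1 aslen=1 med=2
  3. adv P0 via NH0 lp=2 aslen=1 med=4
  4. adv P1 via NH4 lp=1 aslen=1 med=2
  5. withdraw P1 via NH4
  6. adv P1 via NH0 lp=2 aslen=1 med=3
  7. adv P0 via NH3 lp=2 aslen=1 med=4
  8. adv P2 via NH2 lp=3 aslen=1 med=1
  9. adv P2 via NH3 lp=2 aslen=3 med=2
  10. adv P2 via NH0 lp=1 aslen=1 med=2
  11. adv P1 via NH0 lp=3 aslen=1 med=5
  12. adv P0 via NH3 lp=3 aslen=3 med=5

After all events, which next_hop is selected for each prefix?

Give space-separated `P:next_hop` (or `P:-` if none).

Answer: P0:NH3 P1:NH0 P2:NH2

Derivation:
Op 1: best P0=- P1=- P2=NH3
Op 2: best P0=- P1=- P2=NH3
Op 3: best P0=NH0 P1=- P2=NH3
Op 4: best P0=NH0 P1=NH4 P2=NH3
Op 5: best P0=NH0 P1=- P2=NH3
Op 6: best P0=NH0 P1=NH0 P2=NH3
Op 7: best P0=NH0 P1=NH0 P2=NH3
Op 8: best P0=NH0 P1=NH0 P2=NH3
Op 9: best P0=NH0 P1=NH0 P2=NH2
Op 10: best P0=NH0 P1=NH0 P2=NH2
Op 11: best P0=NH0 P1=NH0 P2=NH2
Op 12: best P0=NH3 P1=NH0 P2=NH2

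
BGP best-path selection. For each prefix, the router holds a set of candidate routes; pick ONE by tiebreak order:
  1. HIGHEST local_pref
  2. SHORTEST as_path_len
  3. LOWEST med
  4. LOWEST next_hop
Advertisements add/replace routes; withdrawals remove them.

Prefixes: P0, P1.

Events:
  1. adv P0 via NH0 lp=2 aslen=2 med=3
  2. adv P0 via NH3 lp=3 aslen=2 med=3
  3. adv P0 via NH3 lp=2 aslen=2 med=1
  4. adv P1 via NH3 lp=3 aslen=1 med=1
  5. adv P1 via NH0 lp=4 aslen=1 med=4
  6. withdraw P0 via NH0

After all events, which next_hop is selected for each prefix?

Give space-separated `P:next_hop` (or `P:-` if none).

Answer: P0:NH3 P1:NH0

Derivation:
Op 1: best P0=NH0 P1=-
Op 2: best P0=NH3 P1=-
Op 3: best P0=NH3 P1=-
Op 4: best P0=NH3 P1=NH3
Op 5: best P0=NH3 P1=NH0
Op 6: best P0=NH3 P1=NH0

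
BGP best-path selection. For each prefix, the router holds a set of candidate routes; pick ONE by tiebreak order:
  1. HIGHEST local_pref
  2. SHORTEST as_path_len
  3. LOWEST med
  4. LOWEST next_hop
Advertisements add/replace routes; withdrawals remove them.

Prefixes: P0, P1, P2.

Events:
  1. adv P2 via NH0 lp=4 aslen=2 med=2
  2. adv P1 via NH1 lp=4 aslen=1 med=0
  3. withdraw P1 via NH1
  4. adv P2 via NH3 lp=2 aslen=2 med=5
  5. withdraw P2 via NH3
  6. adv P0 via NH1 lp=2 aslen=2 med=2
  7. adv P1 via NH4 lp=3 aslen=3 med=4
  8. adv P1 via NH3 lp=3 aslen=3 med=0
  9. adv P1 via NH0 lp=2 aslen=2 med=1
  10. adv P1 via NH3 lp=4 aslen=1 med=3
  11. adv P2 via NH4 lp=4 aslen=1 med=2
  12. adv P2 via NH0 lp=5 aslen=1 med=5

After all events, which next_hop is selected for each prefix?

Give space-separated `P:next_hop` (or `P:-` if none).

Op 1: best P0=- P1=- P2=NH0
Op 2: best P0=- P1=NH1 P2=NH0
Op 3: best P0=- P1=- P2=NH0
Op 4: best P0=- P1=- P2=NH0
Op 5: best P0=- P1=- P2=NH0
Op 6: best P0=NH1 P1=- P2=NH0
Op 7: best P0=NH1 P1=NH4 P2=NH0
Op 8: best P0=NH1 P1=NH3 P2=NH0
Op 9: best P0=NH1 P1=NH3 P2=NH0
Op 10: best P0=NH1 P1=NH3 P2=NH0
Op 11: best P0=NH1 P1=NH3 P2=NH4
Op 12: best P0=NH1 P1=NH3 P2=NH0

Answer: P0:NH1 P1:NH3 P2:NH0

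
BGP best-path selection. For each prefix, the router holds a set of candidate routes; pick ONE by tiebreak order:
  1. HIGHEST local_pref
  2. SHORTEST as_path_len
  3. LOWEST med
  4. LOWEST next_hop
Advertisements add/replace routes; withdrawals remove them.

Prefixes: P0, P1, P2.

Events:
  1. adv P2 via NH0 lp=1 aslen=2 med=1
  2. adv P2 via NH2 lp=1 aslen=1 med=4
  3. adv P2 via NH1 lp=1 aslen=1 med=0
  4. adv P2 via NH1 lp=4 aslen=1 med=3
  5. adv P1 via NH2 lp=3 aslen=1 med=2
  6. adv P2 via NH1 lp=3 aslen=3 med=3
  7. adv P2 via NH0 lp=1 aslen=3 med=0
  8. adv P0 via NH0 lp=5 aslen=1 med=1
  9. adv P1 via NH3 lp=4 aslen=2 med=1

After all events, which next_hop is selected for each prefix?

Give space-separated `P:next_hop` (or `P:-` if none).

Op 1: best P0=- P1=- P2=NH0
Op 2: best P0=- P1=- P2=NH2
Op 3: best P0=- P1=- P2=NH1
Op 4: best P0=- P1=- P2=NH1
Op 5: best P0=- P1=NH2 P2=NH1
Op 6: best P0=- P1=NH2 P2=NH1
Op 7: best P0=- P1=NH2 P2=NH1
Op 8: best P0=NH0 P1=NH2 P2=NH1
Op 9: best P0=NH0 P1=NH3 P2=NH1

Answer: P0:NH0 P1:NH3 P2:NH1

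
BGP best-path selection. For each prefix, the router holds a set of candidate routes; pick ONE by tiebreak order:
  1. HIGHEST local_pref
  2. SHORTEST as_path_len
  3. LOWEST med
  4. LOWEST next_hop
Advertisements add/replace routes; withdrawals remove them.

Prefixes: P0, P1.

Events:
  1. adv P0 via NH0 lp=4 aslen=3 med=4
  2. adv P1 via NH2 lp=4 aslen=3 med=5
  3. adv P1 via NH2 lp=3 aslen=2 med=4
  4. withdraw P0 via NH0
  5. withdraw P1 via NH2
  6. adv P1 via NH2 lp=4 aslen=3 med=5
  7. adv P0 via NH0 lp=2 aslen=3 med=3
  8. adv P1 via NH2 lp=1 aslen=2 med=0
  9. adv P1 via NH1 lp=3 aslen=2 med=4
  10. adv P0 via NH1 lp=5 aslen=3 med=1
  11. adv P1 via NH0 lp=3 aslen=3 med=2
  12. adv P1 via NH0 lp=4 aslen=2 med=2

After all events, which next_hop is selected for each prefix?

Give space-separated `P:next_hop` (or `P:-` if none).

Op 1: best P0=NH0 P1=-
Op 2: best P0=NH0 P1=NH2
Op 3: best P0=NH0 P1=NH2
Op 4: best P0=- P1=NH2
Op 5: best P0=- P1=-
Op 6: best P0=- P1=NH2
Op 7: best P0=NH0 P1=NH2
Op 8: best P0=NH0 P1=NH2
Op 9: best P0=NH0 P1=NH1
Op 10: best P0=NH1 P1=NH1
Op 11: best P0=NH1 P1=NH1
Op 12: best P0=NH1 P1=NH0

Answer: P0:NH1 P1:NH0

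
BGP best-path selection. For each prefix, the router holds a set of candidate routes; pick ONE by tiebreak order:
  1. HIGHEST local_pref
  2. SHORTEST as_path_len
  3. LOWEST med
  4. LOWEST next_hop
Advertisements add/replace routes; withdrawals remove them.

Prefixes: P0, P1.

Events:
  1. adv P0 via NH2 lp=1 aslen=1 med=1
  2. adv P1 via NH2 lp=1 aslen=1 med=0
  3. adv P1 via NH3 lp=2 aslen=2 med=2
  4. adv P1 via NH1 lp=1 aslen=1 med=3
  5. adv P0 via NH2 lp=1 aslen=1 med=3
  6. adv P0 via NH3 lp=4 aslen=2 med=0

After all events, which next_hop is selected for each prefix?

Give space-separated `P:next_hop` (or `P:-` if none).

Answer: P0:NH3 P1:NH3

Derivation:
Op 1: best P0=NH2 P1=-
Op 2: best P0=NH2 P1=NH2
Op 3: best P0=NH2 P1=NH3
Op 4: best P0=NH2 P1=NH3
Op 5: best P0=NH2 P1=NH3
Op 6: best P0=NH3 P1=NH3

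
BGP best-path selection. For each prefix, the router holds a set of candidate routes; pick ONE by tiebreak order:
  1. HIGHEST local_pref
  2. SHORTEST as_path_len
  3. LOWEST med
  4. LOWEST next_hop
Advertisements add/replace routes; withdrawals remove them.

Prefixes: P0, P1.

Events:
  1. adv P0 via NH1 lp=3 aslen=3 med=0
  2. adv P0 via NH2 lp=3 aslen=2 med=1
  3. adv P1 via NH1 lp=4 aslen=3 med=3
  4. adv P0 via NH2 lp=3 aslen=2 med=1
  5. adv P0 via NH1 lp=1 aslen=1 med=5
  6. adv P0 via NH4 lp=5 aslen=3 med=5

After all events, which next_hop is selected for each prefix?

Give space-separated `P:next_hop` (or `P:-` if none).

Answer: P0:NH4 P1:NH1

Derivation:
Op 1: best P0=NH1 P1=-
Op 2: best P0=NH2 P1=-
Op 3: best P0=NH2 P1=NH1
Op 4: best P0=NH2 P1=NH1
Op 5: best P0=NH2 P1=NH1
Op 6: best P0=NH4 P1=NH1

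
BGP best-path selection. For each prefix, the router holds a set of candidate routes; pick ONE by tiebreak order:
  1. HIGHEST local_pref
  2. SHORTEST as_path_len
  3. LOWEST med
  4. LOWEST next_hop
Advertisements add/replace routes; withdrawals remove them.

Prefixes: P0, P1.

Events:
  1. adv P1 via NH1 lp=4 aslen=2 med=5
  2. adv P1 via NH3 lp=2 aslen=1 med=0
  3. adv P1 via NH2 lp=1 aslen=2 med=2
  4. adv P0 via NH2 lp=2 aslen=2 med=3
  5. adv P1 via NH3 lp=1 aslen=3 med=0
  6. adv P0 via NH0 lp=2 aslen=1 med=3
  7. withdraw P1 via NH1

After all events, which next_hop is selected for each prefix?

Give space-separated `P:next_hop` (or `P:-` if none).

Answer: P0:NH0 P1:NH2

Derivation:
Op 1: best P0=- P1=NH1
Op 2: best P0=- P1=NH1
Op 3: best P0=- P1=NH1
Op 4: best P0=NH2 P1=NH1
Op 5: best P0=NH2 P1=NH1
Op 6: best P0=NH0 P1=NH1
Op 7: best P0=NH0 P1=NH2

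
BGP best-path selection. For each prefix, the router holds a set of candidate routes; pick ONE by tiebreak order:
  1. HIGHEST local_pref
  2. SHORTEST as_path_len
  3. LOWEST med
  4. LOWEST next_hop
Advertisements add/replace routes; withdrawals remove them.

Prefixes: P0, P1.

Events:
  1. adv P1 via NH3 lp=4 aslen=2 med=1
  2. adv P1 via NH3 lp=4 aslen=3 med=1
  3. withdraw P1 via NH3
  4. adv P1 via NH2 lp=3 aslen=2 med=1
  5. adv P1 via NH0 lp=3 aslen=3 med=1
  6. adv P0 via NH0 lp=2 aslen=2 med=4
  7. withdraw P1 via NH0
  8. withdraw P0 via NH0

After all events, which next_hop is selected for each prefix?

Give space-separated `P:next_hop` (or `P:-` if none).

Answer: P0:- P1:NH2

Derivation:
Op 1: best P0=- P1=NH3
Op 2: best P0=- P1=NH3
Op 3: best P0=- P1=-
Op 4: best P0=- P1=NH2
Op 5: best P0=- P1=NH2
Op 6: best P0=NH0 P1=NH2
Op 7: best P0=NH0 P1=NH2
Op 8: best P0=- P1=NH2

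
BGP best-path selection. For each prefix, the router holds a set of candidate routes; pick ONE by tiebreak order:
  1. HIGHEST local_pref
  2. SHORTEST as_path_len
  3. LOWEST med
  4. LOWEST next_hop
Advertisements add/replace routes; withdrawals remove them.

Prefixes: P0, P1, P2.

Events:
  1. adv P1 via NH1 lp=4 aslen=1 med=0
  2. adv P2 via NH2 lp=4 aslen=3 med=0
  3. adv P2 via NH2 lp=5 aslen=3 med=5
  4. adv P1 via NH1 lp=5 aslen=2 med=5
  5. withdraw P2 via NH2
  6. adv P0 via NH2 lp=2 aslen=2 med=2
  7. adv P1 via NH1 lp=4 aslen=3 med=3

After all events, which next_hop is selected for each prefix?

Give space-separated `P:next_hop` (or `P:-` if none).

Op 1: best P0=- P1=NH1 P2=-
Op 2: best P0=- P1=NH1 P2=NH2
Op 3: best P0=- P1=NH1 P2=NH2
Op 4: best P0=- P1=NH1 P2=NH2
Op 5: best P0=- P1=NH1 P2=-
Op 6: best P0=NH2 P1=NH1 P2=-
Op 7: best P0=NH2 P1=NH1 P2=-

Answer: P0:NH2 P1:NH1 P2:-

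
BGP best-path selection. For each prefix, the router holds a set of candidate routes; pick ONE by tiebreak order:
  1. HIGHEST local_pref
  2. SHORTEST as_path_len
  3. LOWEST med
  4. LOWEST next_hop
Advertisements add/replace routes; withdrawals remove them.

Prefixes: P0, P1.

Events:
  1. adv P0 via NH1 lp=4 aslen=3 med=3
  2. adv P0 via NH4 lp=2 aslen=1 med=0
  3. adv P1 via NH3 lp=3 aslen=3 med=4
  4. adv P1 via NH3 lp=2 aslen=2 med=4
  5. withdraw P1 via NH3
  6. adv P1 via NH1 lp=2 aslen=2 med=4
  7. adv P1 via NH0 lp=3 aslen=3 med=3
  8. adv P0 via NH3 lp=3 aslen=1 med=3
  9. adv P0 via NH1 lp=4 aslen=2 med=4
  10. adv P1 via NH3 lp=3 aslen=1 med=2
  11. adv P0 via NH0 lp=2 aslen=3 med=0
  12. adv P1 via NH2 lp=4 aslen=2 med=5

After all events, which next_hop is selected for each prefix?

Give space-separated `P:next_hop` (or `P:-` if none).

Answer: P0:NH1 P1:NH2

Derivation:
Op 1: best P0=NH1 P1=-
Op 2: best P0=NH1 P1=-
Op 3: best P0=NH1 P1=NH3
Op 4: best P0=NH1 P1=NH3
Op 5: best P0=NH1 P1=-
Op 6: best P0=NH1 P1=NH1
Op 7: best P0=NH1 P1=NH0
Op 8: best P0=NH1 P1=NH0
Op 9: best P0=NH1 P1=NH0
Op 10: best P0=NH1 P1=NH3
Op 11: best P0=NH1 P1=NH3
Op 12: best P0=NH1 P1=NH2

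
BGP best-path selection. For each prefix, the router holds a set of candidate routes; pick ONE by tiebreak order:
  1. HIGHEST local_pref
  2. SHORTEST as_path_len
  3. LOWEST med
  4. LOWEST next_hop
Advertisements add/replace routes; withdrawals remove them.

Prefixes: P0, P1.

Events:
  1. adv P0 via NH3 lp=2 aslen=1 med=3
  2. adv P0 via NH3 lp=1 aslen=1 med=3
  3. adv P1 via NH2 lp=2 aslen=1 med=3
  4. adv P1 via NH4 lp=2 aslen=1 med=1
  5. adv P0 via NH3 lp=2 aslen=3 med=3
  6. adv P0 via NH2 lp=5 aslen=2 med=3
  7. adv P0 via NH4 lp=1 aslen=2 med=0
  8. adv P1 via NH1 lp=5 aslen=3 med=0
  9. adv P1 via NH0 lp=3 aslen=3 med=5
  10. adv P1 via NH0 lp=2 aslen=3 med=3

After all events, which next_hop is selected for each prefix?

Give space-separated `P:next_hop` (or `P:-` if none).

Answer: P0:NH2 P1:NH1

Derivation:
Op 1: best P0=NH3 P1=-
Op 2: best P0=NH3 P1=-
Op 3: best P0=NH3 P1=NH2
Op 4: best P0=NH3 P1=NH4
Op 5: best P0=NH3 P1=NH4
Op 6: best P0=NH2 P1=NH4
Op 7: best P0=NH2 P1=NH4
Op 8: best P0=NH2 P1=NH1
Op 9: best P0=NH2 P1=NH1
Op 10: best P0=NH2 P1=NH1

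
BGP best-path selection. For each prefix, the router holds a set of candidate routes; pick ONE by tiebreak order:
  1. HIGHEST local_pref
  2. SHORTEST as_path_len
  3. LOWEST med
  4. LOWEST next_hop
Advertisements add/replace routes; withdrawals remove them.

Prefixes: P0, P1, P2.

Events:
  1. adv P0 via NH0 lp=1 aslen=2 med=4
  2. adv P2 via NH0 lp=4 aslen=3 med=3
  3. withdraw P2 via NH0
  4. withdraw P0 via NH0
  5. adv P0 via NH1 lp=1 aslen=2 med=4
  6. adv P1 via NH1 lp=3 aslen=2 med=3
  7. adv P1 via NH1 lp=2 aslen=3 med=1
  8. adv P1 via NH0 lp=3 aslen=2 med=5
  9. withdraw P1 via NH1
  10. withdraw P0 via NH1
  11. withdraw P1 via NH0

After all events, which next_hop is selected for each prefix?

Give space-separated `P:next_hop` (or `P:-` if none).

Op 1: best P0=NH0 P1=- P2=-
Op 2: best P0=NH0 P1=- P2=NH0
Op 3: best P0=NH0 P1=- P2=-
Op 4: best P0=- P1=- P2=-
Op 5: best P0=NH1 P1=- P2=-
Op 6: best P0=NH1 P1=NH1 P2=-
Op 7: best P0=NH1 P1=NH1 P2=-
Op 8: best P0=NH1 P1=NH0 P2=-
Op 9: best P0=NH1 P1=NH0 P2=-
Op 10: best P0=- P1=NH0 P2=-
Op 11: best P0=- P1=- P2=-

Answer: P0:- P1:- P2:-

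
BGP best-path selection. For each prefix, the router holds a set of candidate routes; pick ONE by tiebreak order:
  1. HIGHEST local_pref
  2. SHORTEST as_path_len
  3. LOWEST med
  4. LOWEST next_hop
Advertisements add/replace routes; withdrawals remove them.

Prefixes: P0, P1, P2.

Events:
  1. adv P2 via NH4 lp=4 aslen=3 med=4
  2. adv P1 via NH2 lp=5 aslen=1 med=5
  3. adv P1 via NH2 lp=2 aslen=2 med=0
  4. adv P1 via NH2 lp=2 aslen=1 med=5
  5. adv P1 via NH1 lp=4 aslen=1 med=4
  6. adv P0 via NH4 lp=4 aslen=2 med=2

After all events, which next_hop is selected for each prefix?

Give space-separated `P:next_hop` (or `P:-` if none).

Answer: P0:NH4 P1:NH1 P2:NH4

Derivation:
Op 1: best P0=- P1=- P2=NH4
Op 2: best P0=- P1=NH2 P2=NH4
Op 3: best P0=- P1=NH2 P2=NH4
Op 4: best P0=- P1=NH2 P2=NH4
Op 5: best P0=- P1=NH1 P2=NH4
Op 6: best P0=NH4 P1=NH1 P2=NH4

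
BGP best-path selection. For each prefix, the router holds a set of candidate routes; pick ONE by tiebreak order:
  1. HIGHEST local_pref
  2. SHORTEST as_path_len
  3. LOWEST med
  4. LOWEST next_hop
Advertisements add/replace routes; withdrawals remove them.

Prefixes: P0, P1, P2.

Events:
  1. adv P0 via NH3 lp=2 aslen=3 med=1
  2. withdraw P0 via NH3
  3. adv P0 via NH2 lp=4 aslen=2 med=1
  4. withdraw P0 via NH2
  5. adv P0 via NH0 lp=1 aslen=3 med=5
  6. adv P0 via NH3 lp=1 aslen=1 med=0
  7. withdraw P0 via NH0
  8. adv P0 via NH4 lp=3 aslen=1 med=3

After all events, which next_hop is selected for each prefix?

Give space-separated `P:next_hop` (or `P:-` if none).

Answer: P0:NH4 P1:- P2:-

Derivation:
Op 1: best P0=NH3 P1=- P2=-
Op 2: best P0=- P1=- P2=-
Op 3: best P0=NH2 P1=- P2=-
Op 4: best P0=- P1=- P2=-
Op 5: best P0=NH0 P1=- P2=-
Op 6: best P0=NH3 P1=- P2=-
Op 7: best P0=NH3 P1=- P2=-
Op 8: best P0=NH4 P1=- P2=-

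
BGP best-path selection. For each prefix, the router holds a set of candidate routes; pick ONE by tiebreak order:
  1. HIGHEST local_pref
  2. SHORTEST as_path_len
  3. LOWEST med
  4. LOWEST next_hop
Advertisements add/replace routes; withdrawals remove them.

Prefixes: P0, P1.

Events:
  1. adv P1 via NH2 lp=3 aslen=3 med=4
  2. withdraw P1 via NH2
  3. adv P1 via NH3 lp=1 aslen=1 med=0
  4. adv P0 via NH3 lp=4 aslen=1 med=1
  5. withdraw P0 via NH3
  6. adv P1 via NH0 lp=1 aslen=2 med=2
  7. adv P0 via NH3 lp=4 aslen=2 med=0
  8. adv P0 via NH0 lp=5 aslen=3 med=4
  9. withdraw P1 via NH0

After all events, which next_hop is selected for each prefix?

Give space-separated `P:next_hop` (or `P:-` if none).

Answer: P0:NH0 P1:NH3

Derivation:
Op 1: best P0=- P1=NH2
Op 2: best P0=- P1=-
Op 3: best P0=- P1=NH3
Op 4: best P0=NH3 P1=NH3
Op 5: best P0=- P1=NH3
Op 6: best P0=- P1=NH3
Op 7: best P0=NH3 P1=NH3
Op 8: best P0=NH0 P1=NH3
Op 9: best P0=NH0 P1=NH3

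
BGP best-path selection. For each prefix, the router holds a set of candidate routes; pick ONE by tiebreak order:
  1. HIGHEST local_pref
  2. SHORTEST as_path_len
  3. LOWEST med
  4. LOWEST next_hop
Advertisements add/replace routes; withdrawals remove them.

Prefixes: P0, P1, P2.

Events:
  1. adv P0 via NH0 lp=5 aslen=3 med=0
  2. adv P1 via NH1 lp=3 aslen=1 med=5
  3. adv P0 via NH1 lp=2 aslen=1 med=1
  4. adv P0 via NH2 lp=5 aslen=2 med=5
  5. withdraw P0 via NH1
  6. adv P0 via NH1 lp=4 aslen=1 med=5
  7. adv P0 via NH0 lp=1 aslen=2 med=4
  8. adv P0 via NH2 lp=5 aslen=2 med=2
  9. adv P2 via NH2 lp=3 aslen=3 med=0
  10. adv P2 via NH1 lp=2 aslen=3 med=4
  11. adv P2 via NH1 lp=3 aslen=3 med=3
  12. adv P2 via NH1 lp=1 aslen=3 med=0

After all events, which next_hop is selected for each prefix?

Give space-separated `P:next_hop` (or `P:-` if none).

Answer: P0:NH2 P1:NH1 P2:NH2

Derivation:
Op 1: best P0=NH0 P1=- P2=-
Op 2: best P0=NH0 P1=NH1 P2=-
Op 3: best P0=NH0 P1=NH1 P2=-
Op 4: best P0=NH2 P1=NH1 P2=-
Op 5: best P0=NH2 P1=NH1 P2=-
Op 6: best P0=NH2 P1=NH1 P2=-
Op 7: best P0=NH2 P1=NH1 P2=-
Op 8: best P0=NH2 P1=NH1 P2=-
Op 9: best P0=NH2 P1=NH1 P2=NH2
Op 10: best P0=NH2 P1=NH1 P2=NH2
Op 11: best P0=NH2 P1=NH1 P2=NH2
Op 12: best P0=NH2 P1=NH1 P2=NH2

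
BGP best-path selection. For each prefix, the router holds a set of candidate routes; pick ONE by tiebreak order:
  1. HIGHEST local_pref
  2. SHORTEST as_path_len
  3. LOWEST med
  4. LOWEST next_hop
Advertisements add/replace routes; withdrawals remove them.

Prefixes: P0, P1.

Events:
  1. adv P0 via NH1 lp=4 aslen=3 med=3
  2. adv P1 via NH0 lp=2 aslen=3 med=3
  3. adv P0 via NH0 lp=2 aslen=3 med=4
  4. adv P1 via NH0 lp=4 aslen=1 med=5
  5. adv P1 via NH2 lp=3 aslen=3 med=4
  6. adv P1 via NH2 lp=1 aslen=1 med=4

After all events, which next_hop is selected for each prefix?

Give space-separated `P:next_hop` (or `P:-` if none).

Answer: P0:NH1 P1:NH0

Derivation:
Op 1: best P0=NH1 P1=-
Op 2: best P0=NH1 P1=NH0
Op 3: best P0=NH1 P1=NH0
Op 4: best P0=NH1 P1=NH0
Op 5: best P0=NH1 P1=NH0
Op 6: best P0=NH1 P1=NH0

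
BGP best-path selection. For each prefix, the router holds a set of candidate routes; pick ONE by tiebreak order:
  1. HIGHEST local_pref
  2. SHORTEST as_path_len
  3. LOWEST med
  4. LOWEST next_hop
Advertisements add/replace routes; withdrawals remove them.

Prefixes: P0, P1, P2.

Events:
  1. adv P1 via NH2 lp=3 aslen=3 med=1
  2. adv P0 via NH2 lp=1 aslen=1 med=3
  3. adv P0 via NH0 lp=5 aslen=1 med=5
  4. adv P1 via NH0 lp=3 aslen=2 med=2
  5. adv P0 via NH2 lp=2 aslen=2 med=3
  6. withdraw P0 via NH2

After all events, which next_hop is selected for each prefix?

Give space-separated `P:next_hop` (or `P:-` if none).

Op 1: best P0=- P1=NH2 P2=-
Op 2: best P0=NH2 P1=NH2 P2=-
Op 3: best P0=NH0 P1=NH2 P2=-
Op 4: best P0=NH0 P1=NH0 P2=-
Op 5: best P0=NH0 P1=NH0 P2=-
Op 6: best P0=NH0 P1=NH0 P2=-

Answer: P0:NH0 P1:NH0 P2:-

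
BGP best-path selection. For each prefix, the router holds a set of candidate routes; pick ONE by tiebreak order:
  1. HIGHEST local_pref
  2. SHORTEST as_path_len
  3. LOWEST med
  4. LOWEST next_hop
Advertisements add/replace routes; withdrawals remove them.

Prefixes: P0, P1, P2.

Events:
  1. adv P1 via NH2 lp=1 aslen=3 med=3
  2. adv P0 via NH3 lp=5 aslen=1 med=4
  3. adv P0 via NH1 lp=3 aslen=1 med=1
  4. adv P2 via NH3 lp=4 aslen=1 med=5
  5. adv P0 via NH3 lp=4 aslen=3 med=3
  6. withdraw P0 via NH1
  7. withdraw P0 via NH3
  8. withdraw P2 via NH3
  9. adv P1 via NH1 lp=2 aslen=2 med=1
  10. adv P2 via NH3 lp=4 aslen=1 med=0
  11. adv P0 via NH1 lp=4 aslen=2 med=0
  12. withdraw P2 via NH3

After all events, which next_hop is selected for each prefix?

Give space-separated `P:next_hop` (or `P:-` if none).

Answer: P0:NH1 P1:NH1 P2:-

Derivation:
Op 1: best P0=- P1=NH2 P2=-
Op 2: best P0=NH3 P1=NH2 P2=-
Op 3: best P0=NH3 P1=NH2 P2=-
Op 4: best P0=NH3 P1=NH2 P2=NH3
Op 5: best P0=NH3 P1=NH2 P2=NH3
Op 6: best P0=NH3 P1=NH2 P2=NH3
Op 7: best P0=- P1=NH2 P2=NH3
Op 8: best P0=- P1=NH2 P2=-
Op 9: best P0=- P1=NH1 P2=-
Op 10: best P0=- P1=NH1 P2=NH3
Op 11: best P0=NH1 P1=NH1 P2=NH3
Op 12: best P0=NH1 P1=NH1 P2=-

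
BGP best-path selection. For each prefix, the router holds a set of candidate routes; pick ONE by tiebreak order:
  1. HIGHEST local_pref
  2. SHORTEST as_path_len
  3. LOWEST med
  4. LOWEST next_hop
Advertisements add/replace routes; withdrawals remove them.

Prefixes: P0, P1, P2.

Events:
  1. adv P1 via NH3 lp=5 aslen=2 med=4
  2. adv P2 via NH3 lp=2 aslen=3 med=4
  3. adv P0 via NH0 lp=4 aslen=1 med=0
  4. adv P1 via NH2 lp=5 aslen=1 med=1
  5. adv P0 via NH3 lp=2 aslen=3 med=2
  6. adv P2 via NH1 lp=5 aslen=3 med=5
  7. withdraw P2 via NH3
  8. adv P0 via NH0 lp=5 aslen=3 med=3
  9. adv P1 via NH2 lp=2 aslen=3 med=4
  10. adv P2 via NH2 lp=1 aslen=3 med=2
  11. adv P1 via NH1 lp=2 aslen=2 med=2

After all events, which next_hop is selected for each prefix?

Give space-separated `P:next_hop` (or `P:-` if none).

Op 1: best P0=- P1=NH3 P2=-
Op 2: best P0=- P1=NH3 P2=NH3
Op 3: best P0=NH0 P1=NH3 P2=NH3
Op 4: best P0=NH0 P1=NH2 P2=NH3
Op 5: best P0=NH0 P1=NH2 P2=NH3
Op 6: best P0=NH0 P1=NH2 P2=NH1
Op 7: best P0=NH0 P1=NH2 P2=NH1
Op 8: best P0=NH0 P1=NH2 P2=NH1
Op 9: best P0=NH0 P1=NH3 P2=NH1
Op 10: best P0=NH0 P1=NH3 P2=NH1
Op 11: best P0=NH0 P1=NH3 P2=NH1

Answer: P0:NH0 P1:NH3 P2:NH1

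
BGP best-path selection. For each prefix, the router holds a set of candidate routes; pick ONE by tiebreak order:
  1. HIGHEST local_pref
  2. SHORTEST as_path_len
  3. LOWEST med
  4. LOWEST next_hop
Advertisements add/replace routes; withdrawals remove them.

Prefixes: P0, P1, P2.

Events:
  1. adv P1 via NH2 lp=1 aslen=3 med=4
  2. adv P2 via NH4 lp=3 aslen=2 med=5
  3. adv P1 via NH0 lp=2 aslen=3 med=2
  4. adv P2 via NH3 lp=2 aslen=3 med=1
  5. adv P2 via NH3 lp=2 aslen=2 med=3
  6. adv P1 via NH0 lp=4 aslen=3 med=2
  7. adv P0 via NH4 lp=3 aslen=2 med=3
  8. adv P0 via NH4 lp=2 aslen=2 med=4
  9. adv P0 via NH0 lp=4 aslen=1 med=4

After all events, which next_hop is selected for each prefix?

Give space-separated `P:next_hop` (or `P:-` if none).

Op 1: best P0=- P1=NH2 P2=-
Op 2: best P0=- P1=NH2 P2=NH4
Op 3: best P0=- P1=NH0 P2=NH4
Op 4: best P0=- P1=NH0 P2=NH4
Op 5: best P0=- P1=NH0 P2=NH4
Op 6: best P0=- P1=NH0 P2=NH4
Op 7: best P0=NH4 P1=NH0 P2=NH4
Op 8: best P0=NH4 P1=NH0 P2=NH4
Op 9: best P0=NH0 P1=NH0 P2=NH4

Answer: P0:NH0 P1:NH0 P2:NH4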